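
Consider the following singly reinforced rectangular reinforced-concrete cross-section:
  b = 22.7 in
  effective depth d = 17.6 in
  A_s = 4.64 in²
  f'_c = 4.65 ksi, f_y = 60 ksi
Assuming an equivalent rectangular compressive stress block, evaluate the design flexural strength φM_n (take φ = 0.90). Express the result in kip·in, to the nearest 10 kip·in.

T = A_s f_y = 4.64 × 60 = 278.4 kips.
a = T/(0.85 f'_c b) = 278.4/(0.85 × 4.65 × 22.7) = 3.103 in.
M_n = T(d − a/2) = 278.4 × (17.6 − 1.5515) = 4467.9 kip·in.
φM_n = 0.90 × 4467.9 = 4021.1 kip·in.

φM_n ≈ 4020 kip·in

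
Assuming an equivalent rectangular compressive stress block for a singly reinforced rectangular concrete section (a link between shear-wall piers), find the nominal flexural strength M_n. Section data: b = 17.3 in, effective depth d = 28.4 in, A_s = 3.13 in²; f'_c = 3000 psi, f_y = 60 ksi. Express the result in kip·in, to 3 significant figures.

M_n ≈ 4930 kip·in

T = A_s f_y = 3.13 × 60 = 187.8 kips.
a = T/(0.85 f'_c b) = 187.8/(0.85 × 3 × 17.3) = 4.257 in.
M_n = T(d − a/2) = 187.8 × (28.4 − 2.1285) = 4933.8 kip·in.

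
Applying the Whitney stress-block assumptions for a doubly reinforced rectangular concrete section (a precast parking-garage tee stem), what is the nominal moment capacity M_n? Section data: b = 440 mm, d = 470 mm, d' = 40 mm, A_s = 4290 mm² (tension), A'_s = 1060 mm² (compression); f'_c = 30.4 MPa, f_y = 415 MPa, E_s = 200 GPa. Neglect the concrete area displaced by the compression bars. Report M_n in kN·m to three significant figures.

Assume both tension and compression steel yield.
Net tension couple steel: A_s − A'_s = 3230 mm².
a = (A_s − A'_s) f_y / (0.85 f'_c b) = 1340450/(0.85 × 30.4 × 440) = 117.90 mm.
c = a/β₁ = 117.90/0.833 = 141.54 mm; ε'_s = 0.003(c − d')/c = 0.0022 ≥ f_y/E_s = 0.0021, so compression steel does yield.
M_n = (A_s − A'_s) f_y (d − a/2) + A'_s f_y (d − d') = [1340450 × (470 − 58.95) + 439900 × (470 − 40)] × 10⁻⁶ = 550.99 + 189.16 = 740.15 kN·m.

M_n ≈ 740 kN·m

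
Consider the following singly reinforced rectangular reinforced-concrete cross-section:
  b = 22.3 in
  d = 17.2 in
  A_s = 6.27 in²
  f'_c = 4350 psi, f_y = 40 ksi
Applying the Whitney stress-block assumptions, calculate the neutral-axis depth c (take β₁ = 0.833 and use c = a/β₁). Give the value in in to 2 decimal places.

T = A_s f_y = 6.27 × 40 = 250.8 kips.
a = T/(0.85 f'_c b) = 250.8/(0.85 × 4.35 × 22.3) = 3.0417 in.
With β₁ = 0.833, c = a/β₁ = 3.0417/0.833 = 3.65 in.

c ≈ 3.65 in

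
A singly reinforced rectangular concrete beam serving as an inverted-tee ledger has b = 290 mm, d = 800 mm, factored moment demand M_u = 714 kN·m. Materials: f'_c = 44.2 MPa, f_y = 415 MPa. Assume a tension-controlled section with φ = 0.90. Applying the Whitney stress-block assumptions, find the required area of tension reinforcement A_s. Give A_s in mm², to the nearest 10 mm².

A_s ≈ 2540 mm²

M_n = M_u/φ = 714/0.90 = 793.333 kN·m.
With M_n = 0.85 f'_c a b (d − a/2), solve the quadratic for a:
a = d − √(d² − 2M_n/(0.85 f'_c b)) = 800 − √(800² − 2 × 793.333×10⁶/(0.85 × 44.2 × 290)) = 96.88 mm.
A_s = 0.85 f'_c a b / f_y = 0.85 × 44.2 × 96.88 × 290 / 415 = 2543.5 mm².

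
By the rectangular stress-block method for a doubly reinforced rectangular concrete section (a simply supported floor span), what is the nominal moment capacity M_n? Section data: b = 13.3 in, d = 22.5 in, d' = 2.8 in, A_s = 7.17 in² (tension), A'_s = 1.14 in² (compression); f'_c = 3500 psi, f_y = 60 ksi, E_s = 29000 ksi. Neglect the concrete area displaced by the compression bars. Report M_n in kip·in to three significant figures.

M_n ≈ 7830 kip·in

Assume both steels yield.
a = (A_s − A'_s) f_y/(0.85 f'_c b) = (7.17 − 1.14) × 60/(0.85 × 3.5 × 13.3) = 9.144 in.
c = a/β₁ = 9.144/0.85 = 10.758 in; ε'_s = 0.003(c − d')/c = 0.0022 ≥ ε_y = 0.0021, so the compression steel yields.
M_n = (A_s − A'_s) f_y (d − a/2) + A'_s f_y (d − d') = 361.8 × (22.5 − 4.572) + 68.4 × (22.5 − 2.8) = 6486.4 + 1347.5 = 7833.9 kip·in.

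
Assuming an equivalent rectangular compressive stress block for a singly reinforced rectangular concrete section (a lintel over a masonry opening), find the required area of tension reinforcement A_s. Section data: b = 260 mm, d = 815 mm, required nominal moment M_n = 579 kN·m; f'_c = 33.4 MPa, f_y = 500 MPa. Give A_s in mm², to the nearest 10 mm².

With M_n = 0.85 f'_c a b (d − a/2), solve the quadratic for a:
a = d − √(d² − 2M_n/(0.85 f'_c b)) = 815 − √(815² − 2 × 579×10⁶/(0.85 × 33.4 × 260)) = 102.72 mm.
A_s = 0.85 f'_c a b / f_y = 0.85 × 33.4 × 102.72 × 260 / 500 = 1516.4 mm².

A_s ≈ 1520 mm²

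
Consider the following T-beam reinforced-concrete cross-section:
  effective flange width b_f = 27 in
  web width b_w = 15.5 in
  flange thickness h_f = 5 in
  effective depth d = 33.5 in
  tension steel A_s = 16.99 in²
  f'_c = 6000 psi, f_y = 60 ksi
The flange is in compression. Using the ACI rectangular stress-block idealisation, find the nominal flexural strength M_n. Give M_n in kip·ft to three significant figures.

Tension: T = A_s f_y = 16.99 × 60 = 1019.4 kips.
Try a within the flange: a = T/(0.85 f'_c b_f) = 1019.4/(0.85 × 6 × 27) = 7.403 in.
a = 7.403 > h_f = 5 in: the block extends into the web. Split into flange-overhang and web parts.
C_f = 0.85 f'_c (b_f − b_w) h_f = 0.85 × 6 × (27 − 15.5) × 5 = 293.3 kips.
Remaining web compression depth: a_w = (T − C_f)/(0.85 f'_c b_w) = (1019.4 − 293.3)/(0.85 × 6 × 15.5) = 9.185 in.
M_n = C_f(d − h_f/2) + (T − C_f)(d − a_w/2) = 293.3 × (33.5 − 2.5) + 726.1 × (33.5 − 4.5925) = 9092.3 + 20989.7 = 30082.0 kip·in.
M_n = 30082.0/12 = 2506.83 kip·ft.

M_n ≈ 2510 kip·ft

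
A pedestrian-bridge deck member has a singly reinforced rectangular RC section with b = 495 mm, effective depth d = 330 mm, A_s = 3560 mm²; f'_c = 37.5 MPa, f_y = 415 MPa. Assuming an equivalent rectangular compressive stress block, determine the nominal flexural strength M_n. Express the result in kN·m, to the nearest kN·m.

T = A_s f_y = 3560 × 415 = 1477400 N = 1477.4 kN.
From C = T: a = T/(0.85 f'_c b) = 1477400/(0.85 × 37.5 × 495) = 93.64 mm.
M_n = T(d − a/2) = 1477.4 kN × (330 − 46.82) mm = 418.37 kN·m.

M_n ≈ 418 kN·m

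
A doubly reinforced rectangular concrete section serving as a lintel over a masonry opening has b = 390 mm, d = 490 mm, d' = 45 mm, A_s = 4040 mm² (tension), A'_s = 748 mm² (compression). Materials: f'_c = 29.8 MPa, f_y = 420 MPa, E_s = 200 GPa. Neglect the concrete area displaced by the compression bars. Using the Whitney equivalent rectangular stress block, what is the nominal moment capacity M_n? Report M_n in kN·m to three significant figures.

M_n ≈ 721 kN·m

Assume both tension and compression steel yield.
Net tension couple steel: A_s − A'_s = 3292 mm².
a = (A_s − A'_s) f_y / (0.85 f'_c b) = 1382640/(0.85 × 29.8 × 390) = 139.96 mm.
c = a/β₁ = 139.96/0.837 = 167.22 mm; ε'_s = 0.003(c − d')/c = 0.0022 ≥ f_y/E_s = 0.0021, so compression steel does yield.
M_n = (A_s − A'_s) f_y (d − a/2) + A'_s f_y (d − d') = [1382640 × (490 − 69.98) + 314160 × (490 − 45)] × 10⁻⁶ = 580.74 + 139.80 = 720.54 kN·m.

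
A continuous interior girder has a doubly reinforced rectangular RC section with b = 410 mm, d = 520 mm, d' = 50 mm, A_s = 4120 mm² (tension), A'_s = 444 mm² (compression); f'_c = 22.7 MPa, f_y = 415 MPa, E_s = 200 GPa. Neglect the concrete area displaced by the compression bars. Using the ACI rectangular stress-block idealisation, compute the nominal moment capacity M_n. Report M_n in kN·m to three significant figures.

Assume both tension and compression steel yield.
Net tension couple steel: A_s − A'_s = 3676 mm².
a = (A_s − A'_s) f_y / (0.85 f'_c b) = 1525540/(0.85 × 22.7 × 410) = 192.84 mm.
c = a/β₁ = 192.84/0.85 = 226.87 mm; ε'_s = 0.003(c − d')/c = 0.0023 ≥ f_y/E_s = 0.0021, so compression steel does yield.
M_n = (A_s − A'_s) f_y (d − a/2) + A'_s f_y (d − d') = [1525540 × (520 − 96.42) + 184260 × (520 − 50)] × 10⁻⁶ = 646.19 + 86.60 = 732.79 kN·m.

M_n ≈ 733 kN·m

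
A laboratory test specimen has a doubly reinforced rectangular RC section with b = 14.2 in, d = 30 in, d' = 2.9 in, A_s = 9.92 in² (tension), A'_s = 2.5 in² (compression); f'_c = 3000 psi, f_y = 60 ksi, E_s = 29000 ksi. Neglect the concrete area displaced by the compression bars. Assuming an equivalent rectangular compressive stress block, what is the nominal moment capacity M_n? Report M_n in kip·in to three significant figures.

Assume both steels yield.
a = (A_s − A'_s) f_y/(0.85 f'_c b) = (9.92 − 2.5) × 60/(0.85 × 3 × 14.2) = 12.295 in.
c = a/β₁ = 12.295/0.85 = 14.465 in; ε'_s = 0.003(c − d')/c = 0.0024 ≥ ε_y = 0.0021, so the compression steel yields.
M_n = (A_s − A'_s) f_y (d − a/2) + A'_s f_y (d − d') = 445.2 × (30 − 6.1475) + 150 × (30 − 2.9) = 10619.1 + 4065.0 = 14684.1 kip·in.

M_n ≈ 14700 kip·in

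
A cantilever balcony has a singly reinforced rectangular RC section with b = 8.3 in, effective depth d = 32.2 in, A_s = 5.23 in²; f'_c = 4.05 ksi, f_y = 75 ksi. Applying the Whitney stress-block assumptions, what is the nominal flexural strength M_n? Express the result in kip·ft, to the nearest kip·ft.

T = A_s f_y = 5.23 × 75 = 392.25 kips.
a = T/(0.85 f'_c b) = 392.25/(0.85 × 4.05 × 8.3) = 13.728 in.
M_n = T(d − a/2) = 392.25 × (32.2 − 6.864) = 9938.0 kip·in = 9938.0/12 = 828.17 kip·ft.

M_n ≈ 828 kip·ft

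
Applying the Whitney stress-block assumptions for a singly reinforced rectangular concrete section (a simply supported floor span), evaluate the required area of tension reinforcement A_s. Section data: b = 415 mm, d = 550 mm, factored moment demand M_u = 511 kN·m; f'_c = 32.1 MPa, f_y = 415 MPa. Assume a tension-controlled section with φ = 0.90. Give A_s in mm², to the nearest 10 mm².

M_n = M_u/φ = 511/0.90 = 567.778 kN·m.
With M_n = 0.85 f'_c a b (d − a/2), solve the quadratic for a:
a = d − √(d² − 2M_n/(0.85 f'_c b)) = 550 − √(550² − 2 × 567.778×10⁶/(0.85 × 32.1 × 415)) = 100.32 mm.
A_s = 0.85 f'_c a b / f_y = 0.85 × 32.1 × 100.32 × 415 / 415 = 2737.2 mm².

A_s ≈ 2740 mm²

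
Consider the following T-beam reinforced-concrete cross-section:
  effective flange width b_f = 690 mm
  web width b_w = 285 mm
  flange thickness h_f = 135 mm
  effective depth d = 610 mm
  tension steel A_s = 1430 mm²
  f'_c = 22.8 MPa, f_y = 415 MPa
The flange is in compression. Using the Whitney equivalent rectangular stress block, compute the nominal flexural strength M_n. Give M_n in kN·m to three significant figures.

M_n ≈ 349 kN·m

Tension: T = A_s f_y = 1430 × 415 = 593450 N.
Try a within the flange: a = T/(0.85 f'_c b_f) = 593450/(0.85 × 22.8 × 690) = 44.38 mm.
Since a = 44.38 ≤ h_f = 135 mm, the stress block lies entirely in the flange; analyse as a rectangular beam of width b_f.
M_n = T(d − a/2) = 593450 × (610 − 22.19) = 348.84 × 10⁶ N·mm.
M_n = 348.84 kN·m.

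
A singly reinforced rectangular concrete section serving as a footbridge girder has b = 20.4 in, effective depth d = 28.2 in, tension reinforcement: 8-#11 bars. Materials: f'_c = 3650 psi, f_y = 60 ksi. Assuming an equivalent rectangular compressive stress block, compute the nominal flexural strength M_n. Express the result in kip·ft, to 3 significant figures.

M_n ≈ 1390 kip·ft

A_s = 8 × 1.56 = 12.48 in².
T = A_s f_y = 12.48 × 60 = 748.8 kips.
a = T/(0.85 f'_c b) = 748.8/(0.85 × 3.65 × 20.4) = 11.831 in.
M_n = T(d − a/2) = 748.8 × (28.2 − 5.9155) = 16686.6 kip·in = 16686.6/12 = 1390.55 kip·ft.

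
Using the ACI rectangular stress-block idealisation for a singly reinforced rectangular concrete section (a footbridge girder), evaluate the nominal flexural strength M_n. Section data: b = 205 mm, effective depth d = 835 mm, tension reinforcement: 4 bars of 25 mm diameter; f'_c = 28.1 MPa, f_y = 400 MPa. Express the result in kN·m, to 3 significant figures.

M_n ≈ 593 kN·m

A_s = 4 × 491 = 1964 mm².
T = A_s f_y = 1964 × 400 = 785600 N = 785.6 kN.
From C = T: a = T/(0.85 f'_c b) = 785600/(0.85 × 28.1 × 205) = 160.44 mm.
M_n = T(d − a/2) = 785.6 kN × (835 − 80.22) mm = 592.96 kN·m.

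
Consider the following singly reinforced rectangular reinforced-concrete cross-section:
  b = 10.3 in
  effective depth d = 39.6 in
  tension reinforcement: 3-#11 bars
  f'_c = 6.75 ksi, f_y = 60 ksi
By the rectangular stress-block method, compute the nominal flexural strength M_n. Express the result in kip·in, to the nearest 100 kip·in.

A_s = 3 × 1.56 = 4.68 in².
T = A_s f_y = 4.68 × 60 = 280.8 kips.
a = T/(0.85 f'_c b) = 280.8/(0.85 × 6.75 × 10.3) = 4.752 in.
M_n = T(d − a/2) = 280.8 × (39.6 − 2.376) = 10452.5 kip·in.

M_n ≈ 10500 kip·in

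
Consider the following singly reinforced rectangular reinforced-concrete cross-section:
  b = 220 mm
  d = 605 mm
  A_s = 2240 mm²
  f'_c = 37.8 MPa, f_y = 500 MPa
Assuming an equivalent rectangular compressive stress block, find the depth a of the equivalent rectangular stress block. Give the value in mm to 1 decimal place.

a ≈ 158.4 mm

T = A_s f_y = 2240 × 500 = 1120000 N = 1120 kN.
Setting C = 0.85 f'_c a b equal to T: a = 1120000/(0.85 × 37.8 × 220) = 158.4 mm.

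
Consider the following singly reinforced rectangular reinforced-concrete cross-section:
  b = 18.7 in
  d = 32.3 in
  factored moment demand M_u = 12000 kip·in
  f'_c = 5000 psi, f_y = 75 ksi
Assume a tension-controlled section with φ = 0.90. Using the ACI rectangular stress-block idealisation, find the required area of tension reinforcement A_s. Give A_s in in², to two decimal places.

M_n = M_u/φ = 12000/0.90 = 13333.3 kip·in.
From M_n = 0.85 f'_c a b (d − a/2):
a = d − √(d² − 2M_n/(0.85 f'_c b)) = 32.3 − √(32.3² − 2 × 13333.3/(0.85 × 5 × 18.7)) = 5.696 in.
A_s = 0.85 f'_c a b / f_y = 0.85 × 5 × 5.696 × 18.7 / 75 = 6.036 in².

A_s ≈ 6.04 in²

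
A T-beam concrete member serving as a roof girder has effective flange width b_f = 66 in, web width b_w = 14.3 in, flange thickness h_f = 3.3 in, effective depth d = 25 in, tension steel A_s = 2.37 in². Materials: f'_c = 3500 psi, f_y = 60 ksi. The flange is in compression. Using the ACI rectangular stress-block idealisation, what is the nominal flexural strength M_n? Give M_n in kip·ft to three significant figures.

M_n ≈ 292 kip·ft

Tension: T = A_s f_y = 2.37 × 60 = 142.2 kips.
Try a within the flange: a = T/(0.85 f'_c b_f) = 142.2/(0.85 × 3.5 × 66) = 0.724 in.
Since a = 0.724 ≤ h_f = 3.3 in, the stress block lies entirely in the flange; analyse as a rectangular beam of width b_f.
M_n = T(d − a/2) = 142.2 × (25 − 0.362) = 3503.5 kip·in.
M_n = 3503.5/12 = 291.96 kip·ft.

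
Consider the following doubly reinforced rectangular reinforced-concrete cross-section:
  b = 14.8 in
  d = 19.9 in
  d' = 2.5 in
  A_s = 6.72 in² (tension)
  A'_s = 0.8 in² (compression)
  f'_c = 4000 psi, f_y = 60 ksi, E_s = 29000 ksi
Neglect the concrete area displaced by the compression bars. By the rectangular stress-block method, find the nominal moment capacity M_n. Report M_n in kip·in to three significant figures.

M_n ≈ 6650 kip·in

Assume both steels yield.
a = (A_s − A'_s) f_y/(0.85 f'_c b) = (6.72 − 0.8) × 60/(0.85 × 4 × 14.8) = 7.059 in.
c = a/β₁ = 7.059/0.85 = 8.305 in; ε'_s = 0.003(c − d')/c = 0.0021 ≥ ε_y = 0.0021, so the compression steel yields.
M_n = (A_s − A'_s) f_y (d − a/2) + A'_s f_y (d − d') = 355.2 × (19.9 − 3.5295) + 48 × (19.9 − 2.5) = 5814.8 + 835.2 = 6650.0 kip·in.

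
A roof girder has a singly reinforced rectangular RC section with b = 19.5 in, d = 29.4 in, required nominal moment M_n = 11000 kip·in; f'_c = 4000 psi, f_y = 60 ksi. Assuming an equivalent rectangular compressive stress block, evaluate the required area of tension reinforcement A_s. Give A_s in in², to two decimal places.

From M_n = 0.85 f'_c a b (d − a/2):
a = d − √(d² − 2M_n/(0.85 f'_c b)) = 29.4 − √(29.4² − 2 × 11000/(0.85 × 4 × 19.5)) = 6.323 in.
A_s = 0.85 f'_c a b / f_y = 0.85 × 4 × 6.323 × 19.5 / 60 = 6.987 in².

A_s ≈ 6.99 in²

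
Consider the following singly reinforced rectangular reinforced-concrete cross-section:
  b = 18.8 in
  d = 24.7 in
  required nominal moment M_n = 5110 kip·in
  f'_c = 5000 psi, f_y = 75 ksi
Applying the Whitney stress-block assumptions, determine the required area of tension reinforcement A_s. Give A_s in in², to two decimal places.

A_s ≈ 2.92 in²

From M_n = 0.85 f'_c a b (d − a/2):
a = d − √(d² − 2M_n/(0.85 f'_c b)) = 24.7 − √(24.7² − 2 × 5110/(0.85 × 5 × 18.8)) = 2.741 in.
A_s = 0.85 f'_c a b / f_y = 0.85 × 5 × 2.741 × 18.8 / 75 = 2.920 in².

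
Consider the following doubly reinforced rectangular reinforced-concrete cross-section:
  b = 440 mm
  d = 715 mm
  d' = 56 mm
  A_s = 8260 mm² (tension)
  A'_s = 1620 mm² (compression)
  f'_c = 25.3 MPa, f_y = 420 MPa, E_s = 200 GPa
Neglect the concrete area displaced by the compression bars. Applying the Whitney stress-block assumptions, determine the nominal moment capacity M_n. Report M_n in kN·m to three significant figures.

M_n ≈ 2030 kN·m

Assume both tension and compression steel yield.
Net tension couple steel: A_s − A'_s = 6640 mm².
a = (A_s − A'_s) f_y / (0.85 f'_c b) = 2788800/(0.85 × 25.3 × 440) = 294.73 mm.
c = a/β₁ = 294.73/0.85 = 346.74 mm; ε'_s = 0.003(c − d')/c = 0.0025 ≥ f_y/E_s = 0.0021, so compression steel does yield.
M_n = (A_s − A'_s) f_y (d − a/2) + A'_s f_y (d − d') = [2788800 × (715 − 147.365) + 680400 × (715 − 56)] × 10⁻⁶ = 1583.02 + 448.38 = 2031.40 kN·m.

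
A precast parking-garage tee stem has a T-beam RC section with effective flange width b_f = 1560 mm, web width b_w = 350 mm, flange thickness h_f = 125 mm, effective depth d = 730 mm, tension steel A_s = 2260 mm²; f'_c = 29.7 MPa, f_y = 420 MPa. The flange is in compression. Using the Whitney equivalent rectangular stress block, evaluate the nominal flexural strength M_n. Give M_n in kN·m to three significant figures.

M_n ≈ 681 kN·m

Tension: T = A_s f_y = 2260 × 420 = 949200 N.
Try a within the flange: a = T/(0.85 f'_c b_f) = 949200/(0.85 × 29.7 × 1560) = 24.10 mm.
Since a = 24.10 ≤ h_f = 125 mm, the stress block lies entirely in the flange; analyse as a rectangular beam of width b_f.
M_n = T(d − a/2) = 949200 × (730 − 12.05) = 681.48 × 10⁶ N·mm.
M_n = 681.48 kN·m.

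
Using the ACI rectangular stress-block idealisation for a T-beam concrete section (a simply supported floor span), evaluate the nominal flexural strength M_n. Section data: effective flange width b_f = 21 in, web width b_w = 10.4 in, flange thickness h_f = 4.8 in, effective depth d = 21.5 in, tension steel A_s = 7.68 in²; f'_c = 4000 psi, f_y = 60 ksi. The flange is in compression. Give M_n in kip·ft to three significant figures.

Tension: T = A_s f_y = 7.68 × 60 = 460.8 kips.
Try a within the flange: a = T/(0.85 f'_c b_f) = 460.8/(0.85 × 4 × 21) = 6.454 in.
a = 6.454 > h_f = 4.8 in: the block extends into the web. Split into flange-overhang and web parts.
C_f = 0.85 f'_c (b_f − b_w) h_f = 0.85 × 4 × (21 − 10.4) × 4.8 = 173.0 kips.
Remaining web compression depth: a_w = (T − C_f)/(0.85 f'_c b_w) = (460.8 − 173.0)/(0.85 × 4 × 10.4) = 8.139 in.
M_n = C_f(d − h_f/2) + (T − C_f)(d − a_w/2) = 173.0 × (21.5 − 2.4) + 287.8 × (21.5 − 4.0695) = 3304.3 + 5016.5 = 8320.8 kip·in.
M_n = 8320.8/12 = 693.40 kip·ft.

M_n ≈ 693 kip·ft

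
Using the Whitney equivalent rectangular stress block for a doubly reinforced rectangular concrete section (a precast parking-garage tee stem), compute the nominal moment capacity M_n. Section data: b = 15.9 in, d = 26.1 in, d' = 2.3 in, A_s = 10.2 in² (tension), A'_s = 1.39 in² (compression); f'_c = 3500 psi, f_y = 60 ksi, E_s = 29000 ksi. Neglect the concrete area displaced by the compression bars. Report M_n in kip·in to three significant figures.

Assume both steels yield.
a = (A_s − A'_s) f_y/(0.85 f'_c b) = (10.2 − 1.39) × 60/(0.85 × 3.5 × 15.9) = 11.175 in.
c = a/β₁ = 11.175/0.85 = 13.147 in; ε'_s = 0.003(c − d')/c = 0.0025 ≥ ε_y = 0.0021, so the compression steel yields.
M_n = (A_s − A'_s) f_y (d − a/2) + A'_s f_y (d − d') = 528.6 × (26.1 − 5.5875) + 83.4 × (26.1 − 2.3) = 10842.9 + 1984.9 = 12827.8 kip·in.

M_n ≈ 12800 kip·in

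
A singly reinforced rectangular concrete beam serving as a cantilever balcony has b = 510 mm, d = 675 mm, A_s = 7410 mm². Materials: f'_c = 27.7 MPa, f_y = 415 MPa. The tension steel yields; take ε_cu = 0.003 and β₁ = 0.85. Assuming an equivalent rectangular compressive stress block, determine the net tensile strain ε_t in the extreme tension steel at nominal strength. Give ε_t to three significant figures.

a = A_s f_y/(0.85 f'_c b) = 256.09 mm.
β₁ = 0.85, so c = a/β₁ = 256.09/0.85 = 301.28 mm.
From the linear strain diagram with ε_cu = 0.003: ε_t = 0.003 (d − c)/c = 0.003 × (675 − 301.28)/301.28 = 0.00372.
ε_t < 0.004 — the section is over-reinforced for flexure under ACI limits.

ε_t ≈ 0.00372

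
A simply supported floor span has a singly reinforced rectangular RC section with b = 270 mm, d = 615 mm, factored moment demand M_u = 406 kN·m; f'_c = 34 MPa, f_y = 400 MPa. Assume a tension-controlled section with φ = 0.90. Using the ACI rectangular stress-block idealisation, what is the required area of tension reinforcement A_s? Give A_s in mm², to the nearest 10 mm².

A_s ≈ 2000 mm²

M_n = M_u/φ = 406/0.90 = 451.111 kN·m.
With M_n = 0.85 f'_c a b (d − a/2), solve the quadratic for a:
a = d − √(d² − 2M_n/(0.85 f'_c b)) = 615 − √(615² − 2 × 451.111×10⁶/(0.85 × 34 × 270)) = 102.55 mm.
A_s = 0.85 f'_c a b / f_y = 0.85 × 34 × 102.55 × 270 / 400 = 2000.5 mm².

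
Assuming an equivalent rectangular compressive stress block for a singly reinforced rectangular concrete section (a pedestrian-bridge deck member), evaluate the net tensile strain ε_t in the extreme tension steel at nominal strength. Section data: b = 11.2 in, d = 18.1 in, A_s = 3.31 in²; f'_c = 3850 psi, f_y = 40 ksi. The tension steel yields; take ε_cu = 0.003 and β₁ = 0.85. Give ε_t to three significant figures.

ε_t ≈ 0.00978

a = A_s f_y/(0.85 f'_c b) = 3.612 in.
β₁ = 0.85, so c = a/β₁ = 3.612/0.85 = 4.249 in.
From the linear strain diagram with ε_cu = 0.003: ε_t = 0.003 (d − c)/c = 0.003 × (18.1 − 4.249)/4.249 = 0.00978.
Since ε_t ≥ 0.005, the section is tension-controlled.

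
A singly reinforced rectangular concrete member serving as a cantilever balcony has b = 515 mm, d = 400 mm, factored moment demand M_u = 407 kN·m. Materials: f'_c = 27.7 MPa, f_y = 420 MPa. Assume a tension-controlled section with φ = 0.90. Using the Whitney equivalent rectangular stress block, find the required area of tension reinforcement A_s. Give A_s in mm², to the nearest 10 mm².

M_n = M_u/φ = 407/0.90 = 452.222 kN·m.
With M_n = 0.85 f'_c a b (d − a/2), solve the quadratic for a:
a = d − √(d² − 2M_n/(0.85 f'_c b)) = 400 − √(400² − 2 × 452.222×10⁶/(0.85 × 27.7 × 515)) = 107.75 mm.
A_s = 0.85 f'_c a b / f_y = 0.85 × 27.7 × 107.75 × 515 / 420 = 3110.8 mm².

A_s ≈ 3110 mm²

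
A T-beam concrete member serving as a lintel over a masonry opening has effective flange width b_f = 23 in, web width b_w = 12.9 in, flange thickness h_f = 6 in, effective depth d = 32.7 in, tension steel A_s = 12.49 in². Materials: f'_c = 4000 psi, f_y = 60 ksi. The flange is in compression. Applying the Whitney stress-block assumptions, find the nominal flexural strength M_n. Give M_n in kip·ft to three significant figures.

M_n ≈ 1710 kip·ft

Tension: T = A_s f_y = 12.49 × 60 = 749.4 kips.
Try a within the flange: a = T/(0.85 f'_c b_f) = 749.4/(0.85 × 4 × 23) = 9.583 in.
a = 9.583 > h_f = 6 in: the block extends into the web. Split into flange-overhang and web parts.
C_f = 0.85 f'_c (b_f − b_w) h_f = 0.85 × 4 × (23 − 12.9) × 6 = 206.0 kips.
Remaining web compression depth: a_w = (T − C_f)/(0.85 f'_c b_w) = (749.4 − 206.0)/(0.85 × 4 × 12.9) = 12.389 in.
M_n = C_f(d − h_f/2) + (T − C_f)(d − a_w/2) = 206.0 × (32.7 − 3) + 543.4 × (32.7 − 6.1945) = 6118.2 + 14403.1 = 20521.3 kip·in.
M_n = 20521.3/12 = 1710.11 kip·ft.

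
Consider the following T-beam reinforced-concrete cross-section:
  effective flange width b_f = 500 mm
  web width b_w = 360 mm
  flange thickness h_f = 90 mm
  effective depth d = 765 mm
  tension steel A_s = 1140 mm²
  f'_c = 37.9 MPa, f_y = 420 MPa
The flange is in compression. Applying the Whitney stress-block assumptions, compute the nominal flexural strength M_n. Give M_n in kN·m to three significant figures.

Tension: T = A_s f_y = 1140 × 420 = 478800 N.
Try a within the flange: a = T/(0.85 f'_c b_f) = 478800/(0.85 × 37.9 × 500) = 29.73 mm.
Since a = 29.73 ≤ h_f = 90 mm, the stress block lies entirely in the flange; analyse as a rectangular beam of width b_f.
M_n = T(d − a/2) = 478800 × (765 − 14.865) = 359.16 × 10⁶ N·mm.
M_n = 359.16 kN·m.

M_n ≈ 359 kN·m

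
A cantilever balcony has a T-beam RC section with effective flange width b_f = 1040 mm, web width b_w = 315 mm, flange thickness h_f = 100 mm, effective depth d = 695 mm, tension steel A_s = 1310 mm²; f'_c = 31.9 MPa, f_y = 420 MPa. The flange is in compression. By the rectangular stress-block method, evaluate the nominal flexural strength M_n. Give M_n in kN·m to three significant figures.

Tension: T = A_s f_y = 1310 × 420 = 550200 N.
Try a within the flange: a = T/(0.85 f'_c b_f) = 550200/(0.85 × 31.9 × 1040) = 19.51 mm.
Since a = 19.51 ≤ h_f = 100 mm, the stress block lies entirely in the flange; analyse as a rectangular beam of width b_f.
M_n = T(d − a/2) = 550200 × (695 − 9.755) = 377.02 × 10⁶ N·mm.
M_n = 377.02 kN·m.

M_n ≈ 377 kN·m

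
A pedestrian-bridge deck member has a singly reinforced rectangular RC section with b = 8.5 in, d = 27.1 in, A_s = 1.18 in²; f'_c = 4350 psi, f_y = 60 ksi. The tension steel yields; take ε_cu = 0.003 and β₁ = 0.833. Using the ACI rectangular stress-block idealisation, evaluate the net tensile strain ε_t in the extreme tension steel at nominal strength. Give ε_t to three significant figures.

a = A_s f_y/(0.85 f'_c b) = 2.253 in.
β₁ = 0.833, so c = a/β₁ = 2.253/0.833 = 2.705 in.
From the linear strain diagram with ε_cu = 0.003: ε_t = 0.003 (d − c)/c = 0.003 × (27.1 − 2.705)/2.705 = 0.0271.
Since ε_t ≥ 0.005, the section is tension-controlled.

ε_t ≈ 0.0271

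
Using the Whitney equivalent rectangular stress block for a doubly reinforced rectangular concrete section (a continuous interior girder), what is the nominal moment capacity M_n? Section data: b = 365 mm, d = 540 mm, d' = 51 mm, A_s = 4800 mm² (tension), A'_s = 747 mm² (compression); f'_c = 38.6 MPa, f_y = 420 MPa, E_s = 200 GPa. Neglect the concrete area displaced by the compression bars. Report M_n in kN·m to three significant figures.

M_n ≈ 952 kN·m

Assume both tension and compression steel yield.
Net tension couple steel: A_s − A'_s = 4053 mm².
a = (A_s − A'_s) f_y / (0.85 f'_c b) = 1702260/(0.85 × 38.6 × 365) = 142.14 mm.
c = a/β₁ = 142.14/0.774 = 183.64 mm; ε'_s = 0.003(c − d')/c = 0.0022 ≥ f_y/E_s = 0.0021, so compression steel does yield.
M_n = (A_s − A'_s) f_y (d − a/2) + A'_s f_y (d − d') = [1702260 × (540 − 71.07) + 313740 × (540 − 51)] × 10⁻⁶ = 798.24 + 153.42 = 951.66 kN·m.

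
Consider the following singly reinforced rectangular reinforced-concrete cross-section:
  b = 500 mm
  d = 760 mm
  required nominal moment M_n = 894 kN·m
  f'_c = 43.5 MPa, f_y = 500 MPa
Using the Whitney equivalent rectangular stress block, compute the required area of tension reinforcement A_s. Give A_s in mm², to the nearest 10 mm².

A_s ≈ 2460 mm²

With M_n = 0.85 f'_c a b (d − a/2), solve the quadratic for a:
a = d − √(d² − 2M_n/(0.85 f'_c b)) = 760 − √(760² − 2 × 894×10⁶/(0.85 × 43.5 × 500)) = 66.54 mm.
A_s = 0.85 f'_c a b / f_y = 0.85 × 43.5 × 66.54 × 500 / 500 = 2460.3 mm².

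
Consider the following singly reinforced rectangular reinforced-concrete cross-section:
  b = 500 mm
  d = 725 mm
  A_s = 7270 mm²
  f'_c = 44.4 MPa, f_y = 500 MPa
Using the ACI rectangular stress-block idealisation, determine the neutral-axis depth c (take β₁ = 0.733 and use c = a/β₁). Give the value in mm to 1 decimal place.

T = A_s f_y = 7270 × 500 = 3635000 N = 3635 kN.
Setting C = 0.85 f'_c a b equal to T: a = 3635000/(0.85 × 44.4 × 500) = 192.634 mm.
With β₁ = 0.733, c = a/β₁ = 192.634/0.733 = 262.8 mm.

c ≈ 262.8 mm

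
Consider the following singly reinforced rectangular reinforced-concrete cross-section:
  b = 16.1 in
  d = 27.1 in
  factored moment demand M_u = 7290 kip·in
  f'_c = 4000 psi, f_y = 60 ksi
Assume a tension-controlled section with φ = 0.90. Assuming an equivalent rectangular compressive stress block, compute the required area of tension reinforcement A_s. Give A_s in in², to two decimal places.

A_s ≈ 5.62 in²

M_n = M_u/φ = 7290/0.90 = 8100 kip·in.
From M_n = 0.85 f'_c a b (d − a/2):
a = d − √(d² − 2M_n/(0.85 f'_c b)) = 27.1 − √(27.1² − 2 × 8100/(0.85 × 4 × 16.1)) = 6.160 in.
A_s = 0.85 f'_c a b / f_y = 0.85 × 4 × 6.160 × 16.1 / 60 = 5.620 in².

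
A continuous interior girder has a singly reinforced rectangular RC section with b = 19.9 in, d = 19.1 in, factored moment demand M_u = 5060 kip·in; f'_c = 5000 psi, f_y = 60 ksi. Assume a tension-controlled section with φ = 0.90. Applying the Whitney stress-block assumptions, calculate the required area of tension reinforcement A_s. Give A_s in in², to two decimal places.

A_s ≈ 5.46 in²

M_n = M_u/φ = 5060/0.90 = 5622.22 kip·in.
From M_n = 0.85 f'_c a b (d − a/2):
a = d − √(d² − 2M_n/(0.85 f'_c b)) = 19.1 − √(19.1² − 2 × 5622.22/(0.85 × 5 × 19.9)) = 3.873 in.
A_s = 0.85 f'_c a b / f_y = 0.85 × 5 × 3.873 × 19.9 / 60 = 5.459 in².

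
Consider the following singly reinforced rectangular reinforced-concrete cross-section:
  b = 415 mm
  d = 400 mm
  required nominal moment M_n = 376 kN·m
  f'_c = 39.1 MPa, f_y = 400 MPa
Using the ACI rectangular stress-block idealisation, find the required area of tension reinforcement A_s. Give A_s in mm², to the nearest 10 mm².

With M_n = 0.85 f'_c a b (d − a/2), solve the quadratic for a:
a = d − √(d² − 2M_n/(0.85 f'_c b)) = 400 − √(400² − 2 × 376×10⁶/(0.85 × 39.1 × 415)) = 75.23 mm.
A_s = 0.85 f'_c a b / f_y = 0.85 × 39.1 × 75.23 × 415 / 400 = 2594.0 mm².

A_s ≈ 2590 mm²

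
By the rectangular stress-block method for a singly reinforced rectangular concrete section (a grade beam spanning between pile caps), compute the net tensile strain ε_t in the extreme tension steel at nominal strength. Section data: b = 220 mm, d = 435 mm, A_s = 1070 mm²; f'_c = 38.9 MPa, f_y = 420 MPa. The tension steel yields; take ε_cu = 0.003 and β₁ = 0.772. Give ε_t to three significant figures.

a = A_s f_y/(0.85 f'_c b) = 61.78 mm.
β₁ = 0.772, so c = a/β₁ = 61.78/0.772 = 80.03 mm.
From the linear strain diagram with ε_cu = 0.003: ε_t = 0.003 (d − c)/c = 0.003 × (435 − 80.03)/80.03 = 0.0133.
Since ε_t ≥ 0.005, the section is tension-controlled.

ε_t ≈ 0.0133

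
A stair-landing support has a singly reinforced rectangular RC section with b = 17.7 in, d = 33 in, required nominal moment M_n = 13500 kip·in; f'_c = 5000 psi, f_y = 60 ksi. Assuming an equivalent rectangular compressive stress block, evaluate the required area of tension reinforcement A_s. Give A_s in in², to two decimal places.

From M_n = 0.85 f'_c a b (d − a/2):
a = d − √(d² − 2M_n/(0.85 f'_c b)) = 33 − √(33² − 2 × 13500/(0.85 × 5 × 17.7)) = 5.980 in.
A_s = 0.85 f'_c a b / f_y = 0.85 × 5 × 5.980 × 17.7 / 60 = 7.497 in².

A_s ≈ 7.50 in²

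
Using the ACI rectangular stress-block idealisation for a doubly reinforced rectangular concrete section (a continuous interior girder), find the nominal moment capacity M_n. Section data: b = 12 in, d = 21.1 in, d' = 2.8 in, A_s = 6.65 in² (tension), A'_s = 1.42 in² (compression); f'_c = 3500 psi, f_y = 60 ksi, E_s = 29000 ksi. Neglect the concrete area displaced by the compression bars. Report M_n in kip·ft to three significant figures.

M_n ≈ 567 kip·ft

Assume both steels yield.
a = (A_s − A'_s) f_y/(0.85 f'_c b) = (6.65 − 1.42) × 60/(0.85 × 3.5 × 12) = 8.790 in.
c = a/β₁ = 8.790/0.85 = 10.341 in; ε'_s = 0.003(c − d')/c = 0.0022 ≥ ε_y = 0.0021, so the compression steel yields.
M_n = (A_s − A'_s) f_y (d − a/2) + A'_s f_y (d − d') = 313.8 × (21.1 − 4.395) + 85.2 × (21.1 − 2.8) = 5242.0 + 1559.2 = 6801.2 kip·in = 6801.2/12 = 566.77 kip·ft.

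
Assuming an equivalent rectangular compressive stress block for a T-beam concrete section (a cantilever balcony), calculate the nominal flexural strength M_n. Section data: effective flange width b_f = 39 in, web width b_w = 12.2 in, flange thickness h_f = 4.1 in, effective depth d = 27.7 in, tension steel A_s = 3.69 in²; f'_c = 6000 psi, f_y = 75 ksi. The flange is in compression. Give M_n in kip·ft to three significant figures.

Tension: T = A_s f_y = 3.69 × 75 = 276.75 kips.
Try a within the flange: a = T/(0.85 f'_c b_f) = 276.75/(0.85 × 6 × 39) = 1.391 in.
Since a = 1.391 ≤ h_f = 4.1 in, the stress block lies entirely in the flange; analyse as a rectangular beam of width b_f.
M_n = T(d − a/2) = 276.75 × (27.7 − 0.6955) = 7473.5 kip·in.
M_n = 7473.5/12 = 622.79 kip·ft.

M_n ≈ 623 kip·ft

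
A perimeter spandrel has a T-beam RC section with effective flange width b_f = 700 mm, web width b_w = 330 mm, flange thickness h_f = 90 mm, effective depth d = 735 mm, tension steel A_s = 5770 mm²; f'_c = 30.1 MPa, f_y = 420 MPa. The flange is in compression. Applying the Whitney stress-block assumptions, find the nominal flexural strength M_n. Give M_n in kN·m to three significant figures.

Tension: T = A_s f_y = 5770 × 420 = 2423400 N.
Try a within the flange: a = T/(0.85 f'_c b_f) = 2423400/(0.85 × 30.1 × 700) = 135.31 mm.
a = 135.31 > h_f = 90 mm: the block extends into the web. Split into flange-overhang and web parts.
C_f = 0.85 f'_c (b_f − b_w) h_f = 0.85 × 30.1 × (700 − 330) × 90 = 851981 N.
Remaining web compression depth: a_w = (T − C_f)/(0.85 f'_c b_w) = (2423400 − 851981)/(0.85 × 30.1 × 330) = 186.12 mm.
M_n = C_f(d − h_f/2) + (T − C_f)(d − a_w/2) = 851981 × (735 − 45) + 1571419 × (735 − 93.06) = 587.87 + 1008.76 = 1596.63 × 10⁶ N·mm.
M_n = 1596.63 kN·m.

M_n ≈ 1600 kN·m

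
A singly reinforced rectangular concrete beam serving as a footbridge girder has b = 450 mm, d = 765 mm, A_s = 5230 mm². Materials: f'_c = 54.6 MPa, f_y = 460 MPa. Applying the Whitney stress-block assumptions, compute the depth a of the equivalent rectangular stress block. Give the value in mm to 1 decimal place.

T = A_s f_y = 5230 × 460 = 2405800 N = 2405.8 kN.
Setting C = 0.85 f'_c a b equal to T: a = 2405800/(0.85 × 54.6 × 450) = 115.2 mm.

a ≈ 115.2 mm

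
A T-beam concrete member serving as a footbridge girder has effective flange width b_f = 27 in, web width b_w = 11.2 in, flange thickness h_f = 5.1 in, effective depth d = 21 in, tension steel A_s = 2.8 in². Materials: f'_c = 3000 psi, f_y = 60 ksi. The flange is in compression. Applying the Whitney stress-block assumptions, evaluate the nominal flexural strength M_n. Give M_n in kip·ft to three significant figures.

Tension: T = A_s f_y = 2.8 × 60 = 168 kips.
Try a within the flange: a = T/(0.85 f'_c b_f) = 168/(0.85 × 3 × 27) = 2.440 in.
Since a = 2.440 ≤ h_f = 5.1 in, the stress block lies entirely in the flange; analyse as a rectangular beam of width b_f.
M_n = T(d − a/2) = 168 × (21 − 1.22) = 3323.0 kip·in.
M_n = 3323.0/12 = 276.92 kip·ft.

M_n ≈ 277 kip·ft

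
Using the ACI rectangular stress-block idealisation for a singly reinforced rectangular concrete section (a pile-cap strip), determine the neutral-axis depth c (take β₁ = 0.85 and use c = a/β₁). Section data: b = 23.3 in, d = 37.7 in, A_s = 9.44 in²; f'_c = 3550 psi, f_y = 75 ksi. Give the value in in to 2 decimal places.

T = A_s f_y = 9.44 × 75 = 708 kips.
a = T/(0.85 f'_c b) = 708/(0.85 × 3.55 × 23.3) = 10.0700 in.
With β₁ = 0.85, c = a/β₁ = 10.0700/0.85 = 11.85 in.

c ≈ 11.85 in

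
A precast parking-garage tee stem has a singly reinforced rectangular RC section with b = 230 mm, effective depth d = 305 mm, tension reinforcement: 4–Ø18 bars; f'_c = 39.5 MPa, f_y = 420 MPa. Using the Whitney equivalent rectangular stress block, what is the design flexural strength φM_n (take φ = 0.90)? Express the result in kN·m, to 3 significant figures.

φM_n ≈ 107 kN·m

A_s = 4 × 254 = 1016 mm².
T = A_s f_y = 1016 × 420 = 426720 N = 426.72 kN.
From C = T: a = T/(0.85 f'_c b) = 426720/(0.85 × 39.5 × 230) = 55.26 mm.
M_n = T(d − a/2) = 426.72 kN × (305 − 27.63) mm = 118.36 kN·m.
φM_n = 0.90 × 118.36 = 106.52 kN·m.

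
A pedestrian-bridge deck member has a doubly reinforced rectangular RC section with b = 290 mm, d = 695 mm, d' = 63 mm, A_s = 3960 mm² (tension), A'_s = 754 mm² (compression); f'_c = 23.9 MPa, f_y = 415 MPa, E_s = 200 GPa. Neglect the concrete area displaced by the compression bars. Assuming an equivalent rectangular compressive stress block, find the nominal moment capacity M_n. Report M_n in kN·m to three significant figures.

Assume both tension and compression steel yield.
Net tension couple steel: A_s − A'_s = 3206 mm².
a = (A_s − A'_s) f_y / (0.85 f'_c b) = 1330490/(0.85 × 23.9 × 290) = 225.84 mm.
c = a/β₁ = 225.84/0.85 = 265.69 mm; ε'_s = 0.003(c − d')/c = 0.0023 ≥ f_y/E_s = 0.0021, so compression steel does yield.
M_n = (A_s − A'_s) f_y (d − a/2) + A'_s f_y (d − d') = [1330490 × (695 − 112.92) + 312910 × (695 − 63)] × 10⁻⁶ = 774.45 + 197.76 = 972.21 kN·m.

M_n ≈ 972 kN·m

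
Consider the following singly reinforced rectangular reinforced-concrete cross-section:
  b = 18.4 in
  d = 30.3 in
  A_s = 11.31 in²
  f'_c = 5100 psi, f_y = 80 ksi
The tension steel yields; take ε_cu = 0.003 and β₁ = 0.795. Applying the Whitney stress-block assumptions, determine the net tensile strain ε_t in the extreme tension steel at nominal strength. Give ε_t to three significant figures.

a = A_s f_y/(0.85 f'_c b) = 11.343 in.
β₁ = 0.795, so c = a/β₁ = 11.343/0.795 = 14.268 in.
From the linear strain diagram with ε_cu = 0.003: ε_t = 0.003 (d − c)/c = 0.003 × (30.3 − 14.268)/14.268 = 0.00337.
ε_t < 0.004 — the section is over-reinforced for flexure under ACI limits.

ε_t ≈ 0.00337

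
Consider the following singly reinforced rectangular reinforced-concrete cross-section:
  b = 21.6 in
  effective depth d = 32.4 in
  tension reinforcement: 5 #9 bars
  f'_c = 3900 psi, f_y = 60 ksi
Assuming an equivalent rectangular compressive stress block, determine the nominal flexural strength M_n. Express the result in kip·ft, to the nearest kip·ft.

M_n ≈ 758 kip·ft

A_s = 5 × 1 = 5 in².
T = A_s f_y = 5 × 60 = 300 kips.
a = T/(0.85 f'_c b) = 300/(0.85 × 3.9 × 21.6) = 4.190 in.
M_n = T(d − a/2) = 300 × (32.4 − 2.095) = 9091.5 kip·in = 9091.5/12 = 757.63 kip·ft.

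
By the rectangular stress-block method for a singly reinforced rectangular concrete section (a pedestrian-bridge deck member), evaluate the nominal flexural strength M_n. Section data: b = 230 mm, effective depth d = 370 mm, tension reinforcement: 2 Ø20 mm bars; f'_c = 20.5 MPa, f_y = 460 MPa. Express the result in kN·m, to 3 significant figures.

M_n ≈ 96.5 kN·m

A_s = 2 × 314 = 628 mm².
T = A_s f_y = 628 × 460 = 288880 N = 288.88 kN.
From C = T: a = T/(0.85 f'_c b) = 288880/(0.85 × 20.5 × 230) = 72.08 mm.
M_n = T(d − a/2) = 288.88 kN × (370 − 36.04) mm = 96.47 kN·m.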